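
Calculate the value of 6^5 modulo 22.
By repeated squaring (mod 22): 6^{1}≡6, 6^{2}≡14, 6^{4}≡20. Then 6^{5} = 6^{4+1} ≡ 20 × 6 ≡ 10 (mod 22)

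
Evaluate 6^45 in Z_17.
Using Fermat: 6^{16} ≡ 1 mod 17. 45 ≡ 13 mod 16. So 6^{45} ≡ 6^{13} ≡ 10 mod 17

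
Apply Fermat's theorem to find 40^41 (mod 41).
By Fermat: 40^{40} ≡ 1 (mod 41). So 40^{41} = 40^{40} · 40^{1} ≡ 40^{1} ≡ 40 (mod 41)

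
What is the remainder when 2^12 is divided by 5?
Using Fermat: 2^{4} ≡ 1 mod 5. 12 ≡ 0 mod 4. So 2^{12} ≡ 2^{0} ≡ 1 mod 5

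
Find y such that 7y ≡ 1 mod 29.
Since 29 is prime, by Fermat 7^(-1) ≡ 7^{27} ≡ 25 mod 29. Verify: 7 × 25 = 175 ≡ 1 mod 29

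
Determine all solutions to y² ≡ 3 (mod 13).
The square roots of 3 mod 13 are 9 and 4. Verify: 9² = 81 ≡ 3 (mod 13)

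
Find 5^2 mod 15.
5^{2} = 25 ≡ 10 mod 15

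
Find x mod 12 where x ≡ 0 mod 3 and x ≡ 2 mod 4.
M = 3 × 4 = 12. M₁ = 4, y₁ ≡ 1 mod 3. M₂ = 3, y₂ ≡ 3 mod 4. x = 0×4×1 + 2×3×3 ≡ 6 mod 12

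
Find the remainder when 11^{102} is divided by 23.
By Fermat: 11^{22} ≡ 1 (mod 23). 102 = 4×22 + 14. So 11^{102} ≡ 11^{14} ≡ 3 (mod 23)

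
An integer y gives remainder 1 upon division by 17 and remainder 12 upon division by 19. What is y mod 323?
M = 17 × 19 = 323. M₁ = 19, y₁ ≡ 9 mod 17. M₂ = 17, y₂ ≡ 9 mod 19. y = 1×19×9 + 12×17×9 ≡ 69 mod 323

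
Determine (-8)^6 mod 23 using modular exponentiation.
By repeated squaring (mod 23): (-8)^{1}≡15, (-8)^{2}≡18, (-8)^{4}≡2. Then (-8)^{6} = (-8)^{4+2} ≡ 2 × 18 ≡ 13 (mod 23)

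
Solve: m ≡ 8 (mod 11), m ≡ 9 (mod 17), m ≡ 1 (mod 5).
M = 11 × 17 × 5 = 935. M₁ = 85, y₁ ≡ 7 (mod 11). M₂ = 55, y₂ ≡ 13 (mod 17). M₃ = 187, y₃ ≡ 3 (mod 5). m = 8×85×7 + 9×55×13 + 1×187×3 ≡ 536 (mod 935)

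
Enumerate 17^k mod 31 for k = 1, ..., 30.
17^1, 17^2, ..., 17^{30} mod 31: [17, 10, 15, 7, 26, 8, 12, 18, 27, 25, 22, 2, 3, 20, 30, 14, 21, 16, 24, 5, 23, 19, 13, 4, 6, 9, 29, 28, 11, 1]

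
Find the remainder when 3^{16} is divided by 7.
By Fermat: 3^{6} ≡ 1 mod 7. 16 = 2×6 + 4. So 3^{16} ≡ 3^{4} ≡ 4 mod 7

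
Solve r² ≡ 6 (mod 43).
The square roots of 6 mod 43 are 36 and 7. Verify: 36² = 1296 ≡ 6 (mod 43)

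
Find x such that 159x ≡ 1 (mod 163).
Since 163 is prime, by Fermat 159^(-1) ≡ 159^{161} ≡ 122 (mod 163). Verify: 159 × 122 = 19398 ≡ 1 (mod 163)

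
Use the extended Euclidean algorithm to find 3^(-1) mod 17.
Extended GCD: 3(6) + 17(-1) = 1. So 3^(-1) ≡ 6 mod 17. Verify: 3 × 6 = 18 ≡ 1 mod 17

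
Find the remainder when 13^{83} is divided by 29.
By Fermat: 13^{28} ≡ 1 mod 29. 83 = 2×28 + 27. So 13^{83} ≡ 13^{27} ≡ 9 mod 29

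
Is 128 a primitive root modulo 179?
ord_179(128) divides 178. For each prime q|178: 128^{89}≡178, 128^{2}≡95, none ≡ 1. So 128 has order 178 and is a primitive root mod 179.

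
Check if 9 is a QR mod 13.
By Euler's criterion: 9^{6} ≡ 1 mod 13. Since this equals 1, 9 is a QR.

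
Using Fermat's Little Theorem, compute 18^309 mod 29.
By Fermat: 18^{28} ≡ 1 (mod 29). 309 ≡ 1 (mod 28). So 18^{309} ≡ 18^{1} ≡ 18 (mod 29)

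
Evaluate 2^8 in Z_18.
By repeated squaring mod 18: 2^{1}≡2, 2^{2}≡4, 2^{4}≡16, 2^{8}≡4. So 2^{8} ≡ 4 mod 18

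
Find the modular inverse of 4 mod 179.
Since 179 is prime, by Fermat 4^(-1) ≡ 4^{177} ≡ 45 mod 179. Verify: 4 × 45 = 180 ≡ 1 mod 179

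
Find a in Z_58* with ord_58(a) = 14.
5 has order 14 mod 58 since 5^{14} ≡ 1 mod 58 and no smaller power works.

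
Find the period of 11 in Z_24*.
Powers of 11 mod 24: 11^1≡11, 11^2≡1. ord_24(11) = 2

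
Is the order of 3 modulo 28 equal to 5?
Powers of 3 mod 28: 3^1≡3, 3^2≡9, 3^3≡27, 3^4≡25, 3^5≡19, 3^6≡1. 3^5≡19≢1, so ord ≠ 5. No, the actual order is 6.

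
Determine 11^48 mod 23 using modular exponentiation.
Using Fermat: 11^{22} ≡ 1 (mod 23). 48 ≡ 4 (mod 22). So 11^{48} ≡ 11^{4} ≡ 13 (mod 23)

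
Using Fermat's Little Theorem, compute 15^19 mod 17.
By Fermat: 15^{16} ≡ 1 mod 17. So 15^{19} = 15^{16} · 15^{3} ≡ 15^{3} ≡ 9 mod 17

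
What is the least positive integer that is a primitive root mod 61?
g = 2. For each prime q|60: 2^{30}≡60, 2^{20}≡47, 2^{12}≡9, none ≡ 1, so ord_61(2) = 60 and 2 is a primitive root.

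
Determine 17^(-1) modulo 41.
Since 41 is prime, by Fermat 17^(-1) ≡ 17^{39} ≡ 29 (mod 41). Verify: 17 × 29 = 493 ≡ 1 (mod 41)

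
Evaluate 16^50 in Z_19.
Using Fermat: 16^{18} ≡ 1 (mod 19). 50 ≡ 14 (mod 18). So 16^{50} ≡ 16^{14} ≡ 4 (mod 19)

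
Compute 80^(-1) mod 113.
Since 113 is prime, by Fermat 80^(-1) ≡ 80^{111} ≡ 89 mod 113. Verify: 80 × 89 = 7120 ≡ 1 mod 113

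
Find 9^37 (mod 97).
By repeated squaring (mod 97): 9^{1}≡9, 9^{2}≡81, 9^{4}≡62, 9^{8}≡61, 9^{16}≡35, 9^{32}≡61. Then 9^{37} = 9^{32+4+1} ≡ 61 × 62 × 9 ≡ 88 (mod 97)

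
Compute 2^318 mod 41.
Using Fermat: 2^{40} ≡ 1 mod 41. 318 ≡ 38 mod 40. So 2^{318} ≡ 2^{38} ≡ 31 mod 41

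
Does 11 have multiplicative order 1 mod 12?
Powers of 11 mod 12: 11^1≡11, 11^2≡1. 11^1≡11≢1, so ord ≠ 1. No, the actual order is 2.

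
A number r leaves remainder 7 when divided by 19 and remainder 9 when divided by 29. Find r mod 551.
M = 19 × 29 = 551. M₁ = 29, y₁ ≡ 2 mod 19. M₂ = 19, y₂ ≡ 26 mod 29. r = 7×29×2 + 9×19×26 ≡ 444 mod 551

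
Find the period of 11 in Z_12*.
Powers of 11 mod 12: 11^1≡11, 11^2≡1. Order = 2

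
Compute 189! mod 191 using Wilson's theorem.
(190)! = (189)! × (190) ≡ -1 mod 191. So (189)! ≡ -1 × (190)^(-1) ≡ (-1)×(-1) = 1 mod 191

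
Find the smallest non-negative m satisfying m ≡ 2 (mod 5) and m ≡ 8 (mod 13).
M = 5 × 13 = 65. M₁ = 13, y₁ ≡ 2 (mod 5). M₂ = 5, y₂ ≡ 8 (mod 13). m = 2×13×2 + 8×5×8 ≡ 47 (mod 65)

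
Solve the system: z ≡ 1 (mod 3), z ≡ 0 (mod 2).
M = 3 × 2 = 6. M₁ = 2, y₁ ≡ 2 (mod 3). M₂ = 3, y₂ ≡ 1 (mod 2). z = 1×2×2 + 0×3×1 ≡ 4 (mod 6)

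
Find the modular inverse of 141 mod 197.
Since 197 is prime, by Fermat 141^(-1) ≡ 141^{195} ≡ 102 (mod 197). Verify: 141 × 102 = 14382 ≡ 1 (mod 197)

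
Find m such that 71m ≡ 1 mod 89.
Since 89 is prime, by Fermat 71^(-1) ≡ 71^{87} ≡ 84 mod 89. Verify: 71 × 84 = 5964 ≡ 1 mod 89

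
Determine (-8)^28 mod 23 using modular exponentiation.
Using Fermat: (-8)^{22} ≡ 1 mod 23. 28 ≡ 6 mod 22. So (-8)^{28} ≡ (-8)^{6} ≡ 13 mod 23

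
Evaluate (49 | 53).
(49/53) = 49^{26} mod 53 = 1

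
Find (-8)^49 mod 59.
By repeated squaring mod 59: (-8)^{1}≡51, (-8)^{2}≡5, (-8)^{4}≡25, (-8)^{8}≡35, (-8)^{16}≡45, (-8)^{32}≡19. Then (-8)^{49} = (-8)^{32+16+1} ≡ 19 × 45 × 51 ≡ 4 mod 59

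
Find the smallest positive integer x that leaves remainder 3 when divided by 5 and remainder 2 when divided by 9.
M = 5 × 9 = 45. M₁ = 9, y₁ ≡ 4 (mod 5). M₂ = 5, y₂ ≡ 2 (mod 9). x = 3×9×4 + 2×5×2 ≡ 38 (mod 45)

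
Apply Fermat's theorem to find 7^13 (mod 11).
By Fermat: 7^{10} ≡ 1 (mod 11). So 7^{13} = 7^{10} · 7^{3} ≡ 7^{3} ≡ 2 (mod 11)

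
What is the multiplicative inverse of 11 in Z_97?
Since 97 is prime, by Fermat 11^(-1) ≡ 11^{95} ≡ 53 mod 97. Verify: 11 × 53 = 583 ≡ 1 mod 97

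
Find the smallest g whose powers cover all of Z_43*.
g = 3. Powers: [3, 9, 27, 38, 28, 41, ...] generates all 42 non-zero residues.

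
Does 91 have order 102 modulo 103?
91^{51} ≡ 1 (mod 103) and 51 < 102, so ord_103(91) = 51 ≠ 102 and 91 is not a primitive root.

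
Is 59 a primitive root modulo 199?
59^{66} ≡ 1 (mod 199) and 66 < 198, so ord_199(59) = 66 ≠ 198 and 59 is not a primitive root.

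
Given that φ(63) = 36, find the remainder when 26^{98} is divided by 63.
By Euler: 26^{36} ≡ 1 (mod 63) since gcd(26, 63) = 1. 98 = 2×36 + 26. So 26^{98} ≡ 26^{26} ≡ 46 (mod 63)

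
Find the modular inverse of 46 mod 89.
Since 89 is prime, by Fermat 46^(-1) ≡ 46^{87} ≡ 60 mod 89. Verify: 46 × 60 = 2760 ≡ 1 mod 89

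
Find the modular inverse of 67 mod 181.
Since 181 is prime, by Fermat 67^(-1) ≡ 67^{179} ≡ 154 mod 181. Verify: 67 × 154 = 10318 ≡ 1 mod 181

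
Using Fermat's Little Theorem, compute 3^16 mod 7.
By Fermat: 3^{6} ≡ 1 mod 7. 16 = 2×6 + 4. So 3^{16} ≡ 3^{4} ≡ 4 mod 7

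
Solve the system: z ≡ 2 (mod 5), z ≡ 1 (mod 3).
M = 5 × 3 = 15. M₁ = 3, y₁ ≡ 2 (mod 5). M₂ = 5, y₂ ≡ 2 (mod 3). z = 2×3×2 + 1×5×2 ≡ 7 (mod 15)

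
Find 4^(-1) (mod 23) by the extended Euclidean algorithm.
Extended GCD: 4(6) + 23(-1) = 1. So 4^(-1) ≡ 6 (mod 23). Verify: 4 × 6 = 24 ≡ 1 (mod 23)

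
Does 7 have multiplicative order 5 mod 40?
Powers of 7 mod 40: 7^1≡7, 7^2≡9, 7^3≡23, 7^4≡1. Already 7^4≡1, so the order is 4 < 5. No, the actual order is 4.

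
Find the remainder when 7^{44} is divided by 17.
By Fermat: 7^{16} ≡ 1 mod 17. 44 = 2×16 + 12. So 7^{44} ≡ 7^{12} ≡ 13 mod 17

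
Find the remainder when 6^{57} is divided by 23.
By Fermat: 6^{22} ≡ 1 mod 23. 57 = 2×22 + 13. So 6^{57} ≡ 6^{13} ≡ 13 mod 23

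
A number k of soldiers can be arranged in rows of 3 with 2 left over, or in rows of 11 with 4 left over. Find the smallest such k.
M = 3 × 11 = 33. M₁ = 11, y₁ ≡ 2 (mod 3). M₂ = 3, y₂ ≡ 4 (mod 11). k = 2×11×2 + 4×3×4 ≡ 26 (mod 33)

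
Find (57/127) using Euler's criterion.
(57/127) = 57^{63} mod 127 = -1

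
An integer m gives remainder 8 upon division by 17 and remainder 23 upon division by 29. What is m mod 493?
M = 17 × 29 = 493. M₁ = 29, y₁ ≡ 10 mod 17. M₂ = 17, y₂ ≡ 12 mod 29. m = 8×29×10 + 23×17×12 ≡ 110 mod 493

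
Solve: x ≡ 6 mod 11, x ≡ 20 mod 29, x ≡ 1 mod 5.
M = 11 × 29 × 5 = 1595. M₁ = 145, y₁ ≡ 6 mod 11. M₂ = 55, y₂ ≡ 19 mod 29. M₃ = 319, y₃ ≡ 4 mod 5. x = 6×145×6 + 20×55×19 + 1×319×4 ≡ 281 mod 1595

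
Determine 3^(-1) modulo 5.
Since 5 is prime, by Fermat 3^(-1) ≡ 3^{3} ≡ 2 (mod 5). Verify: 3 × 2 = 6 ≡ 1 (mod 5)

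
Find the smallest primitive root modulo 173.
g = 2. Powers: [2, 4, 8, 16, 32, 64, 128, 83, 166, 159, ...] generates all 172 non-zero residues.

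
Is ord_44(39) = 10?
Powers of 39 mod 44: 39^1≡39, 39^2≡25, 39^3≡7, 39^4≡9, 39^5≡43, 39^6≡5, 39^7≡19, 39^8≡37, 39^9≡35, 39^10≡1. First k with 39^k≡1 is k=10. Yes, ord_44(39) = 10.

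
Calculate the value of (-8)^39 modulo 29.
Using Fermat: (-8)^{28} ≡ 1 (mod 29). 39 ≡ 11 (mod 28). So (-8)^{39} ≡ (-8)^{11} ≡ 26 (mod 29)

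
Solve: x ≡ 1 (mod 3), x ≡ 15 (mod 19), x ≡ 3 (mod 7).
M = 3 × 19 × 7 = 399. M₁ = 133, y₁ ≡ 1 (mod 3). M₂ = 21, y₂ ≡ 10 (mod 19). M₃ = 57, y₃ ≡ 1 (mod 7). x = 1×133×1 + 15×21×10 + 3×57×1 ≡ 262 (mod 399)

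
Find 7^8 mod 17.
By repeated squaring mod 17: 7^{1}≡7, 7^{2}≡15, 7^{4}≡4, 7^{8}≡16. So 7^{8} ≡ 16 mod 17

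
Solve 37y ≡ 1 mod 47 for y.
Since 47 is prime, by Fermat 37^(-1) ≡ 37^{45} ≡ 14 mod 47. Verify: 37 × 14 = 518 ≡ 1 mod 47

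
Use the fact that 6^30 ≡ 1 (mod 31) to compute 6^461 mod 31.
By Fermat: 6^{30} ≡ 1 (mod 31). 461 ≡ 11 (mod 30). So 6^{461} ≡ 6^{11} ≡ 26 (mod 31)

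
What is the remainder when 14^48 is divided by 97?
By repeated squaring (mod 97): 14^{1}≡14, 14^{2}≡2, 14^{4}≡4, 14^{8}≡16, 14^{16}≡62, 14^{32}≡61. Then 14^{48} = 14^{32+16} ≡ 61 × 62 ≡ 96 (mod 97)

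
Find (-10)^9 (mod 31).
By repeated squaring (mod 31): (-10)^{1}≡21, (-10)^{2}≡7, (-10)^{4}≡18, (-10)^{8}≡14. Then (-10)^{9} = (-10)^{8+1} ≡ 14 × 21 ≡ 15 (mod 31)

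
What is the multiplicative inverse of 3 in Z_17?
Since 17 is prime, by Fermat 3^(-1) ≡ 3^{15} ≡ 6 mod 17. Verify: 3 × 6 = 18 ≡ 1 mod 17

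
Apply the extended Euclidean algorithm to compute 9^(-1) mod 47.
Extended GCD: 9(21) + 47(-4) = 1. So 9^(-1) ≡ 21 mod 47. Verify: 9 × 21 = 189 ≡ 1 mod 47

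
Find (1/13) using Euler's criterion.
(1/13) = 1^{6} mod 13 = 1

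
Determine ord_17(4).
Powers of 4 mod 17: 4^1≡4, 4^2≡16, 4^3≡13, 4^4≡1. Order = 4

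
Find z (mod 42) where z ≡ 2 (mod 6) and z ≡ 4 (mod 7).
M = 6 × 7 = 42. M₁ = 7, y₁ ≡ 1 (mod 6). M₂ = 6, y₂ ≡ 6 (mod 7). z = 2×7×1 + 4×6×6 ≡ 32 (mod 42)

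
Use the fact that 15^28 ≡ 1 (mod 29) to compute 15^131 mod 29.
By Fermat: 15^{28} ≡ 1 (mod 29). 131 = 4×28 + 19. So 15^{131} ≡ 15^{19} ≡ 19 (mod 29)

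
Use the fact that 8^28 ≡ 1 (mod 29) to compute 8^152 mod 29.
By Fermat: 8^{28} ≡ 1 (mod 29). 152 = 5×28 + 12. So 8^{152} ≡ 8^{12} ≡ 24 (mod 29)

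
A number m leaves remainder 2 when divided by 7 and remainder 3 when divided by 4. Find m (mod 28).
M = 7 × 4 = 28. M₁ = 4, y₁ ≡ 2 (mod 7). M₂ = 7, y₂ ≡ 3 (mod 4). m = 2×4×2 + 3×7×3 ≡ 23 (mod 28)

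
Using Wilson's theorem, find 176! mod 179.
(178)! = (176)! × (177) × (178) ≡ -1 (mod 179). So (176)! ≡ -1 × [(178)(177)]^(-1) ≡ 89 (mod 179)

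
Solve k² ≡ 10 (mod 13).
The square roots of 10 mod 13 are 7 and 6. Verify: 7² = 49 ≡ 10 (mod 13)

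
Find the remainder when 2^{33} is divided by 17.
By Fermat: 2^{16} ≡ 1 mod 17. 33 = 2×16 + 1. So 2^{33} ≡ 2^{1} ≡ 2 mod 17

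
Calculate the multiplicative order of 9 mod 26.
Powers of 9 mod 26: 9^1≡9, 9^2≡3, 9^3≡1. So the order of 9 is 3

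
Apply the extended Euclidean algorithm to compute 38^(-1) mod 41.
Extended GCD: 38(-14) + 41(13) = 1. So 38^(-1) ≡ -14 ≡ 27 mod 41. Verify: 38 × 27 = 1026 ≡ 1 mod 41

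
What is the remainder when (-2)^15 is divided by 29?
By repeated squaring mod 29: (-2)^{1}≡27, (-2)^{2}≡4, (-2)^{4}≡16, (-2)^{8}≡24. Then (-2)^{15} = (-2)^{8+4+2+1} ≡ 24 × 16 × 4 × 27 ≡ 2 mod 29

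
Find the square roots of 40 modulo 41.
The square roots of 40 mod 41 are 32 and 9. Verify: 32² = 1024 ≡ 40 mod 41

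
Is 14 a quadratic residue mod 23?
By Euler's criterion: 14^{11} ≡ 22 (mod 23). Since this equals -1 (≡ 22), 14 is not a QR.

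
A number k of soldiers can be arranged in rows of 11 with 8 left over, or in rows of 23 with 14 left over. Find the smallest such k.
M = 11 × 23 = 253. M₁ = 23, y₁ ≡ 1 mod 11. M₂ = 11, y₂ ≡ 21 mod 23. k = 8×23×1 + 14×11×21 ≡ 129 mod 253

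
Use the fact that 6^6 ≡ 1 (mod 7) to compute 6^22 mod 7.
By Fermat: 6^{6} ≡ 1 (mod 7). 22 = 3×6 + 4. So 6^{22} ≡ 6^{4} ≡ 1 (mod 7)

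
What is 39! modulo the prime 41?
(40)! = (39)! × (40) ≡ -1 (mod 41). So (39)! ≡ -1 × (40)^(-1) ≡ (-1)×(-1) = 1 (mod 41)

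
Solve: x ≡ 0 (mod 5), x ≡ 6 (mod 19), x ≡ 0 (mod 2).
M = 5 × 19 × 2 = 190. M₁ = 38, y₁ ≡ 2 (mod 5). M₂ = 10, y₂ ≡ 2 (mod 19). M₃ = 95, y₃ ≡ 1 (mod 2). x = 0×38×2 + 6×10×2 + 0×95×1 ≡ 120 (mod 190)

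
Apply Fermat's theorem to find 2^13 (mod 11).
By Fermat: 2^{10} ≡ 1 (mod 11). So 2^{13} = 2^{10} · 2^{3} ≡ 2^{3} ≡ 8 (mod 11)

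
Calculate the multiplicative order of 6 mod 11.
Powers of 6 mod 11: 6^1≡6, 6^2≡3, 6^3≡7, 6^4≡9, 6^5≡10, 6^6≡5, 6^7≡8, 6^8≡4, 6^9≡2, 6^10≡1. So the order of 6 is 10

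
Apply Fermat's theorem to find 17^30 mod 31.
By Fermat's Little Theorem, 17^{30} ≡ 1 mod 31 since 31 is prime and gcd(17, 31) = 1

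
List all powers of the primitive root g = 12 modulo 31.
12^1, 12^2, ..., 12^{30} mod 31: [12, 20, 23, 28, 26, 2, 24, 9, 15, 25, 21, 4, 17, 18, 30, 19, 11, 8, 3, 5, 29, 7, 22, 16, 6, 10, 27, 14, 13, 1]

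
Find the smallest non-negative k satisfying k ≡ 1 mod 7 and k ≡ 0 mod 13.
M = 7 × 13 = 91. M₁ = 13, y₁ ≡ 6 mod 7. M₂ = 7, y₂ ≡ 2 mod 13. k = 1×13×6 + 0×7×2 ≡ 78 mod 91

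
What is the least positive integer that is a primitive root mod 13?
g = 2. For each prime q|12: 2^{6}≡12, 2^{4}≡3, none ≡ 1, so ord_13(2) = 12 and 2 is a primitive root.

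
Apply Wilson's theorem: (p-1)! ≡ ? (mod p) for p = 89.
By Wilson's theorem, (88)! ≡ -1 ≡ 88 (mod 89)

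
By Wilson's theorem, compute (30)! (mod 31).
By Wilson's theorem, (30)! ≡ -1 ≡ 30 (mod 31)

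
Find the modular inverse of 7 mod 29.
Since 29 is prime, by Fermat 7^(-1) ≡ 7^{27} ≡ 25 (mod 29). Verify: 7 × 25 = 175 ≡ 1 (mod 29)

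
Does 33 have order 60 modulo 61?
33^{20} ≡ 1 mod 61 and 20 < 60, so ord_61(33) = 20 ≠ 60 and 33 is not a primitive root.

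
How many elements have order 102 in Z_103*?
A prime p has φ(p-1) primitive roots; here φ(102) = 32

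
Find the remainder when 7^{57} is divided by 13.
By Fermat: 7^{12} ≡ 1 (mod 13). 57 = 4×12 + 9. So 7^{57} ≡ 7^{9} ≡ 8 (mod 13)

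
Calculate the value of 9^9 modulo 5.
Using Fermat: 9^{4} ≡ 1 mod 5. 9 ≡ 1 mod 4. So 9^{9} ≡ 9^{1} ≡ 4 mod 5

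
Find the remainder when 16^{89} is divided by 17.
By Fermat: 16^{16} ≡ 1 mod 17. 89 = 5×16 + 9. So 16^{89} ≡ 16^{9} ≡ 16 mod 17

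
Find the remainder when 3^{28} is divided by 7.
By Fermat: 3^{6} ≡ 1 mod 7. 28 = 4×6 + 4. So 3^{28} ≡ 3^{4} ≡ 4 mod 7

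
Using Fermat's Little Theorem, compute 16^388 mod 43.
By Fermat: 16^{42} ≡ 1 (mod 43). 388 ≡ 10 (mod 42). So 16^{388} ≡ 16^{10} ≡ 11 (mod 43)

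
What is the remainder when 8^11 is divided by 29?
By repeated squaring mod 29: 8^{1}≡8, 8^{2}≡6, 8^{4}≡7, 8^{8}≡20. Then 8^{11} = 8^{8+2+1} ≡ 20 × 6 × 8 ≡ 3 mod 29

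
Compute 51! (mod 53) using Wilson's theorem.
(52)! = (51)! × (52) ≡ -1 (mod 53). So (51)! ≡ -1 × (52)^(-1) ≡ (-1)×(-1) = 1 (mod 53)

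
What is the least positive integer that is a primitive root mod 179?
g = 2. Powers: [2, 4, 8, 16, 32, 64, 128, 77, 154, ...] generates all 178 non-zero residues.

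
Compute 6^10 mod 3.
By repeated squaring mod 3: 6^{1}≡0, 6^{2}≡0, 6^{4}≡0, 6^{8}≡0. Then 6^{10} = 6^{8+2} ≡ 0 × 0 ≡ 0 mod 3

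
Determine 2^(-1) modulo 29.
Since 29 is prime, by Fermat 2^(-1) ≡ 2^{27} ≡ 15 mod 29. Verify: 2 × 15 = 30 ≡ 1 mod 29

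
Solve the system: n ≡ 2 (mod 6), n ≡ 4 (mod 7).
M = 6 × 7 = 42. M₁ = 7, y₁ ≡ 1 (mod 6). M₂ = 6, y₂ ≡ 6 (mod 7). n = 2×7×1 + 4×6×6 ≡ 32 (mod 42)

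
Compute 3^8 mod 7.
Using Fermat: 3^{6} ≡ 1 (mod 7). 8 ≡ 2 (mod 6). So 3^{8} ≡ 3^{2} ≡ 2 (mod 7)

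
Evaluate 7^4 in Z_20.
7^{4} = 2401 ≡ 1 (mod 20)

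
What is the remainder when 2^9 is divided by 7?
Using Fermat: 2^{6} ≡ 1 mod 7. 9 ≡ 3 mod 6. So 2^{9} ≡ 2^{3} ≡ 1 mod 7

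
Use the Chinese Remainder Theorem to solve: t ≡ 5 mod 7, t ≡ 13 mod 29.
M = 7 × 29 = 203. M₁ = 29, y₁ ≡ 1 mod 7. M₂ = 7, y₂ ≡ 25 mod 29. t = 5×29×1 + 13×7×25 ≡ 187 mod 203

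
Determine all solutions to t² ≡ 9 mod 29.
The square roots of 9 mod 29 are 26 and 3. Verify: 26² = 676 ≡ 9 mod 29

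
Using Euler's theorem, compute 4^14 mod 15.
By Euler: 4^{8} ≡ 1 mod 15 since gcd(4, 15) = 1. 14 = 1×8 + 6. So 4^{14} ≡ 4^{6} ≡ 1 mod 15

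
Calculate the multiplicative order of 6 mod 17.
Powers of 6 mod 17: 6^1≡6, 6^2≡2, 6^3≡12, 6^4≡4, 6^5≡7, 6^6≡8, 6^7≡14, 6^8≡16, 6^9≡11, 6^10≡15, 6^11≡5, 6^12≡13, 6^13≡10, 6^14≡9, 6^15≡3, 6^16≡1. So the order of 6 is 16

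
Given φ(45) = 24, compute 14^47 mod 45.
By Euler: 14^{24} ≡ 1 mod 45 since gcd(14, 45) = 1. 47 = 1×24 + 23. So 14^{47} ≡ 14^{23} ≡ 29 mod 45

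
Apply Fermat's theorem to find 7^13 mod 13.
By Fermat: 7^{12} ≡ 1 mod 13. So 7^{13} = 7^{12} · 7^{1} ≡ 7^{1} ≡ 7 mod 13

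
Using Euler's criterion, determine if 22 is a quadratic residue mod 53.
By Euler's criterion: 22^{26} ≡ 52 mod 53. Since this equals -1 (≡ 52), 22 is not a QR.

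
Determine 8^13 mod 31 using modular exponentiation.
By repeated squaring mod 31: 8^{1}≡8, 8^{2}≡2, 8^{4}≡4, 8^{8}≡16. Then 8^{13} = 8^{8+4+1} ≡ 16 × 4 × 8 ≡ 16 mod 31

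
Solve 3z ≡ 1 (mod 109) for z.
Since 109 is prime, by Fermat 3^(-1) ≡ 3^{107} ≡ 73 (mod 109). Verify: 3 × 73 = 219 ≡ 1 (mod 109)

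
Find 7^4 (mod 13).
7^{4} = 2401 ≡ 9 (mod 13)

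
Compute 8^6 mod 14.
By repeated squaring mod 14: 8^{1}≡8, 8^{2}≡8, 8^{4}≡8. Then 8^{6} = 8^{4+2} ≡ 8 × 8 ≡ 8 mod 14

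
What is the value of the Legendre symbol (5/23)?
(5/23) = 5^{11} mod 23 = -1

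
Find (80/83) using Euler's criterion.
(80/83) = 80^{41} mod 83 = -1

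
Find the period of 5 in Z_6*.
Powers of 5 mod 6: 5^1≡5, 5^2≡1. So the order of 5 is 2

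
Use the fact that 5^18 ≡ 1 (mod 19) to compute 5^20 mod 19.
By Fermat: 5^{18} ≡ 1 (mod 19). So 5^{20} = 5^{18} · 5^{2} ≡ 5^{2} ≡ 6 (mod 19)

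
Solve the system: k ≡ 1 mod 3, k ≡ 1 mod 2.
M = 3 × 2 = 6. M₁ = 2, y₁ ≡ 2 mod 3. M₂ = 3, y₂ ≡ 1 mod 2. k = 1×2×2 + 1×3×1 ≡ 1 mod 6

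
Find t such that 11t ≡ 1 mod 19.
Since 19 is prime, by Fermat 11^(-1) ≡ 11^{17} ≡ 7 mod 19. Verify: 11 × 7 = 77 ≡ 1 mod 19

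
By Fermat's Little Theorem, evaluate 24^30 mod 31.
By Fermat's Little Theorem, 24^{30} ≡ 1 mod 31 since 31 is prime and gcd(24, 31) = 1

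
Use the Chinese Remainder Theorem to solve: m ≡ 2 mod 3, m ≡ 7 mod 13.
M = 3 × 13 = 39. M₁ = 13, y₁ ≡ 1 mod 3. M₂ = 3, y₂ ≡ 9 mod 13. m = 2×13×1 + 7×3×9 ≡ 20 mod 39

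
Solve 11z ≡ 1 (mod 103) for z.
Since 103 is prime, by Fermat 11^(-1) ≡ 11^{101} ≡ 75 (mod 103). Verify: 11 × 75 = 825 ≡ 1 (mod 103)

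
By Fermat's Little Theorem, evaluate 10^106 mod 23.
By Fermat: 10^{22} ≡ 1 (mod 23). 106 = 4×22 + 18. So 10^{106} ≡ 10^{18} ≡ 9 (mod 23)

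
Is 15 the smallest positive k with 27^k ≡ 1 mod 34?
Powers of 27 mod 34: 27^1≡27, 27^2≡15, 27^3≡31, 27^4≡21, 27^5≡23, 27^6≡9, 27^7≡5, 27^8≡33, 27^9≡7, 27^10≡19, 27^11≡3, 27^12≡13, 27^13≡11, 27^14≡25, 27^15≡29, 27^16≡1. 27^15≡29≢1, so ord ≠ 15. No, the actual order is 16.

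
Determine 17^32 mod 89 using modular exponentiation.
By repeated squaring mod 89: 17^{1}≡17, 17^{2}≡22, 17^{4}≡39, 17^{8}≡8, 17^{16}≡64, 17^{32}≡2. So 17^{32} ≡ 2 mod 89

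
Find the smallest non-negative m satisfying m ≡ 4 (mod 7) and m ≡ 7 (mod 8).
M = 7 × 8 = 56. M₁ = 8, y₁ ≡ 1 (mod 7). M₂ = 7, y₂ ≡ 7 (mod 8). m = 4×8×1 + 7×7×7 ≡ 39 (mod 56)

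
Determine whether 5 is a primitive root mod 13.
5^{4} ≡ 1 (mod 13) and 4 < 12, so ord_13(5) = 4 ≠ 12 and 5 is not a primitive root.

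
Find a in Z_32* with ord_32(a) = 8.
3 has order 8 mod 32 since 3^{8} ≡ 1 (mod 32) and no smaller power works.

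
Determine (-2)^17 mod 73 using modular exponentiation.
By repeated squaring (mod 73): (-2)^{1}≡71, (-2)^{2}≡4, (-2)^{4}≡16, (-2)^{8}≡37, (-2)^{16}≡55. Then (-2)^{17} = (-2)^{16+1} ≡ 55 × 71 ≡ 36 (mod 73)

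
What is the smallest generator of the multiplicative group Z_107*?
g = 2. Powers: [2, 4, 8, 16, 32, 64, 21, 42, 84, ...] generates all 106 non-zero residues.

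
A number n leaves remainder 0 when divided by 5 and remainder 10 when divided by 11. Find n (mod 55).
M = 5 × 11 = 55. M₁ = 11, y₁ ≡ 1 (mod 5). M₂ = 5, y₂ ≡ 9 (mod 11). n = 0×11×1 + 10×5×9 ≡ 10 (mod 55)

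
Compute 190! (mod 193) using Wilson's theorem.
(192)! = (190)! × (191) × (192) ≡ -1 (mod 193). So (190)! ≡ -1 × [(192)(191)]^(-1) ≡ 96 (mod 193)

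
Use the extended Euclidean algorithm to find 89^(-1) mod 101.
Extended GCD: 89(42) + 101(-37) = 1. So 89^(-1) ≡ 42 mod 101. Verify: 89 × 42 = 3738 ≡ 1 mod 101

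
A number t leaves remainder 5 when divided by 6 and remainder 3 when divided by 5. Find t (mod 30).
M = 6 × 5 = 30. M₁ = 5, y₁ ≡ 5 (mod 6). M₂ = 6, y₂ ≡ 1 (mod 5). t = 5×5×5 + 3×6×1 ≡ 23 (mod 30)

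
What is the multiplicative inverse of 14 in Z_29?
Since 29 is prime, by Fermat 14^(-1) ≡ 14^{27} ≡ 27 mod 29. Verify: 14 × 27 = 378 ≡ 1 mod 29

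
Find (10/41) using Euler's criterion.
(10/41) = 10^{20} mod 41 = 1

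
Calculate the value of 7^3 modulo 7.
7^{3} = 343 ≡ 0 mod 7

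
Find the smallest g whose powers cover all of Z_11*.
g = 2. For each prime q|10: 2^{5}≡10, 2^{2}≡4, none ≡ 1, so ord_11(2) = 10 and 2 is a primitive root.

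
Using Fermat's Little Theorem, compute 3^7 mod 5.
By Fermat: 3^{4} ≡ 1 (mod 5). So 3^{7} = 3^{4} · 3^{3} ≡ 3^{3} ≡ 2 (mod 5)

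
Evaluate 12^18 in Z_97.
By repeated squaring (mod 97): 12^{1}≡12, 12^{2}≡47, 12^{4}≡75, 12^{8}≡96, 12^{16}≡1. Then 12^{18} = 12^{16+2} ≡ 1 × 47 ≡ 47 (mod 97)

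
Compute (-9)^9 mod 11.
By repeated squaring mod 11: (-9)^{1}≡2, (-9)^{2}≡4, (-9)^{4}≡5, (-9)^{8}≡3. Then (-9)^{9} = (-9)^{8+1} ≡ 3 × 2 ≡ 6 mod 11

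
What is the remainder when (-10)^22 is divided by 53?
By repeated squaring (mod 53): (-10)^{1}≡43, (-10)^{2}≡47, (-10)^{4}≡36, (-10)^{8}≡24, (-10)^{16}≡46. Then (-10)^{22} = (-10)^{16+4+2} ≡ 46 × 36 × 47 ≡ 28 (mod 53)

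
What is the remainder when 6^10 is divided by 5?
Using Fermat: 6^{4} ≡ 1 mod 5. 10 ≡ 2 mod 4. So 6^{10} ≡ 6^{2} ≡ 1 mod 5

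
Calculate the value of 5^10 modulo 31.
By repeated squaring mod 31: 5^{1}≡5, 5^{2}≡25, 5^{4}≡5, 5^{8}≡25. Then 5^{10} = 5^{8+2} ≡ 25 × 25 ≡ 5 mod 31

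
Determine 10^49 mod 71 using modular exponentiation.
By repeated squaring (mod 71): 10^{1}≡10, 10^{2}≡29, 10^{4}≡60, 10^{8}≡50, 10^{16}≡15, 10^{32}≡12. Then 10^{49} = 10^{32+16+1} ≡ 12 × 15 × 10 ≡ 25 (mod 71)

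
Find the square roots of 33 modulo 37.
The square roots of 33 mod 37 are 12 and 25. Verify: 12² = 144 ≡ 33 (mod 37)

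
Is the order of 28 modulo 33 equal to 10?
Powers of 28 mod 33: 28^1≡28, 28^2≡25, 28^3≡7, 28^4≡31, 28^5≡10, 28^6≡16, 28^7≡19, 28^8≡4, 28^9≡13, 28^10≡1. First k with 28^k≡1 is k=10. Yes, ord_33(28) = 10.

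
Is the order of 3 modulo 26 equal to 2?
Powers of 3 mod 26: 3^1≡3, 3^2≡9, 3^3≡1. 3^2≡9≢1, so ord ≠ 2. No, the actual order is 3.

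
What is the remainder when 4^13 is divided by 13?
Using Fermat: 4^{12} ≡ 1 (mod 13). 13 ≡ 1 (mod 12). So 4^{13} ≡ 4^{1} ≡ 4 (mod 13)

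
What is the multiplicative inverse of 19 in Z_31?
Since 31 is prime, by Fermat 19^(-1) ≡ 19^{29} ≡ 18 mod 31. Verify: 19 × 18 = 342 ≡ 1 mod 31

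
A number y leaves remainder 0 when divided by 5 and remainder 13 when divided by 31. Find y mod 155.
M = 5 × 31 = 155. M₁ = 31, y₁ ≡ 1 mod 5. M₂ = 5, y₂ ≡ 25 mod 31. y = 0×31×1 + 13×5×25 ≡ 75 mod 155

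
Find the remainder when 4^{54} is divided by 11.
By Fermat: 4^{10} ≡ 1 (mod 11). 54 = 5×10 + 4. So 4^{54} ≡ 4^{4} ≡ 3 (mod 11)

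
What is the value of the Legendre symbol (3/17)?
(3/17) = 3^{8} mod 17 = -1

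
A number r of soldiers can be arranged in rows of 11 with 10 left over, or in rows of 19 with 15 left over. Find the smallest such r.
M = 11 × 19 = 209. M₁ = 19, y₁ ≡ 7 (mod 11). M₂ = 11, y₂ ≡ 7 (mod 19). r = 10×19×7 + 15×11×7 ≡ 186 (mod 209)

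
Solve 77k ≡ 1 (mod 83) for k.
Since 83 is prime, by Fermat 77^(-1) ≡ 77^{81} ≡ 69 (mod 83). Verify: 77 × 69 = 5313 ≡ 1 (mod 83)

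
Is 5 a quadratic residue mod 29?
By Euler's criterion: 5^{14} ≡ 1 (mod 29). Since this equals 1, 5 is a QR.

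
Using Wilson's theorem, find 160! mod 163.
(162)! = (160)! × (161) × (162) ≡ -1 mod 163. So (160)! ≡ -1 × [(162)(161)]^(-1) ≡ 81 mod 163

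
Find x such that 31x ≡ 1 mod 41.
Since 41 is prime, by Fermat 31^(-1) ≡ 31^{39} ≡ 4 mod 41. Verify: 31 × 4 = 124 ≡ 1 mod 41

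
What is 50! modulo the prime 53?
(52)! = (50)! × (51) × (52) ≡ -1 mod 53. So (50)! ≡ -1 × [(52)(51)]^(-1) ≡ 26 mod 53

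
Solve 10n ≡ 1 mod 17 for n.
Since 17 is prime, by Fermat 10^(-1) ≡ 10^{15} ≡ 12 mod 17. Verify: 10 × 12 = 120 ≡ 1 mod 17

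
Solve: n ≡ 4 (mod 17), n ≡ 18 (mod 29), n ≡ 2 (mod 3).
M = 17 × 29 × 3 = 1479. M₁ = 87, y₁ ≡ 9 (mod 17). M₂ = 51, y₂ ≡ 4 (mod 29). M₃ = 493, y₃ ≡ 1 (mod 3). n = 4×87×9 + 18×51×4 + 2×493×1 ≡ 395 (mod 1479)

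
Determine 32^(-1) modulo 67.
Since 67 is prime, by Fermat 32^(-1) ≡ 32^{65} ≡ 44 (mod 67). Verify: 32 × 44 = 1408 ≡ 1 (mod 67)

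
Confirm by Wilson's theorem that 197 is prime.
(196)! mod 197 = 196. Since this equals -1 mod 197, Wilson confirms 197 is prime.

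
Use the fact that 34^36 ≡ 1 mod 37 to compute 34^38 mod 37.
By Fermat: 34^{36} ≡ 1 mod 37. So 34^{38} = 34^{36} · 34^{2} ≡ 34^{2} ≡ 9 mod 37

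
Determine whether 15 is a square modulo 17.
By Euler's criterion: 15^{8} ≡ 1 (mod 17). Since this equals 1, 15 is a QR.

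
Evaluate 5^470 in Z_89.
Using Fermat: 5^{88} ≡ 1 mod 89. 470 ≡ 30 mod 88. So 5^{470} ≡ 5^{30} ≡ 85 mod 89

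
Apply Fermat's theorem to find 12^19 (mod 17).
By Fermat: 12^{16} ≡ 1 (mod 17). So 12^{19} = 12^{16} · 12^{3} ≡ 12^{3} ≡ 11 (mod 17)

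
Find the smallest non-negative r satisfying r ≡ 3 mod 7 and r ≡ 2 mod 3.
M = 7 × 3 = 21. M₁ = 3, y₁ ≡ 5 mod 7. M₂ = 7, y₂ ≡ 1 mod 3. r = 3×3×5 + 2×7×1 ≡ 17 mod 21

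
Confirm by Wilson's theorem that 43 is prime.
(42)! mod 43 = 42. Since this equals -1 (mod 43), Wilson confirms 43 is prime.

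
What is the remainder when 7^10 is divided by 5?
Using Fermat: 7^{4} ≡ 1 mod 5. 10 ≡ 2 mod 4. So 7^{10} ≡ 7^{2} ≡ 4 mod 5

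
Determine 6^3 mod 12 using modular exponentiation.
6^{3} = 216 ≡ 0 (mod 12)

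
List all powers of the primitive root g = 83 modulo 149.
83^1, 83^2, ..., 83^{148} mod 149: [83, 35, 74, 33, 57, 112, 58, 46, 93, 120, 126, 28, 89, 86, 135, 30, 106, 7, 134, 96, 71, 82, 101, 39, 108, 24, 55, 95, 137, 47, 27, 6, 51, 61, 146, 49, 44, 76, 50, 127, 111, 124, 11, 19, 87, 69, 65, 31, 40, 42, 59, 129, 128, 45, 10, 85, 52, 144, 32, 123, 77, 133, 13, 36, 8, 68, 131, 145, 115, 9, 2, 17, 70, 148, 66, 114, 75, 116, 92, 37, 91, 103, 56, 29, 23, 121, 60, 63, 14, 119, 43, 142, 15, 53, 78, 67, 48, 110, 41, 125, 94, 54, 12, 102, 122, 143, 98, 88, 3, 100, 105, 73, 99, 22, 38, 25, 138, 130, 62, 80, 84, 118, 109, 107, 90, 20, 21, 104, 139, 64, 97, 5, 117, 26, 72, 16, 136, 113, 141, 81, 18, 4, 34, 140, 147, 132, 79, 1]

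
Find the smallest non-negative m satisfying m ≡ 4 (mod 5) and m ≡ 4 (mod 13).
M = 5 × 13 = 65. M₁ = 13, y₁ ≡ 2 (mod 5). M₂ = 5, y₂ ≡ 8 (mod 13). m = 4×13×2 + 4×5×8 ≡ 4 (mod 65)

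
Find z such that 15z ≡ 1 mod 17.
Since 17 is prime, by Fermat 15^(-1) ≡ 15^{15} ≡ 8 mod 17. Verify: 15 × 8 = 120 ≡ 1 mod 17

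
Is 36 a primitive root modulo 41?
36^{20} ≡ 1 (mod 41) and 20 < 40, so ord_41(36) = 20 ≠ 40 and 36 is not a primitive root.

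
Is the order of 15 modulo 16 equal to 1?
Powers of 15 mod 16: 15^1≡15, 15^2≡1. 15^1≡15≢1, so ord ≠ 1. No, the actual order is 2.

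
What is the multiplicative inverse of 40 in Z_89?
Since 89 is prime, by Fermat 40^(-1) ≡ 40^{87} ≡ 69 mod 89. Verify: 40 × 69 = 2760 ≡ 1 mod 89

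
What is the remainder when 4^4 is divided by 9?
4^{4} = 256 ≡ 4 (mod 9)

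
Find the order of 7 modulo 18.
Powers of 7 mod 18: 7^1≡7, 7^2≡13, 7^3≡1. So the order of 7 is 3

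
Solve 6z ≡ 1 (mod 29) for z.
Since 29 is prime, by Fermat 6^(-1) ≡ 6^{27} ≡ 5 (mod 29). Verify: 6 × 5 = 30 ≡ 1 (mod 29)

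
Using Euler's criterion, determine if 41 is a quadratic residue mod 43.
By Euler's criterion: 41^{21} ≡ 1 mod 43. Since this equals 1, 41 is a QR.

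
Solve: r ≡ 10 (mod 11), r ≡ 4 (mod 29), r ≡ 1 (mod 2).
M = 11 × 29 × 2 = 638. M₁ = 58, y₁ ≡ 4 (mod 11). M₂ = 22, y₂ ≡ 4 (mod 29). M₃ = 319, y₃ ≡ 1 (mod 2). r = 10×58×4 + 4×22×4 + 1×319×1 ≡ 439 (mod 638)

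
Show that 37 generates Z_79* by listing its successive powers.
37^1, 37^2, ..., 37^{78} mod 79: [37, 26, 14, 44, 48, 38, 63, 40, 58, 13, 7, 22, 24, 19, 71, 20, 29, 46, 43, 11, 12, 49, 75, 10, 54, 23, 61, 45, 6, 64, 77, 5, 27, 51, 70, 62, 3, 32, 78, 42, 53, 65, 35, 31, 41, 16, 39, 21, 66, 72, 57, 55, 60, 8, 59, 50, 33, 36, 68, 67, 30, 4, 69, 25, 56, 18, 34, 73, 15, 2, 74, 52, 28, 9, 17, 76, 47, 1]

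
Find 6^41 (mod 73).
By repeated squaring (mod 73): 6^{1}≡6, 6^{2}≡36, 6^{4}≡55, 6^{8}≡32, 6^{16}≡2, 6^{32}≡4. Then 6^{41} = 6^{32+8+1} ≡ 4 × 32 × 6 ≡ 38 (mod 73)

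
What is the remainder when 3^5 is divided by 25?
By repeated squaring mod 25: 3^{1}≡3, 3^{2}≡9, 3^{4}≡6. Then 3^{5} = 3^{4+1} ≡ 6 × 3 ≡ 18 mod 25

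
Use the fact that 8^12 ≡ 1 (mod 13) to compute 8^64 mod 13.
By Fermat: 8^{12} ≡ 1 (mod 13). 64 = 5×12 + 4. So 8^{64} ≡ 8^{4} ≡ 1 (mod 13)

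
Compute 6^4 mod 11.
6^{4} = 1296 ≡ 9 mod 11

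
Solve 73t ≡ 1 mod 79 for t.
Since 79 is prime, by Fermat 73^(-1) ≡ 73^{77} ≡ 13 mod 79. Verify: 73 × 13 = 949 ≡ 1 mod 79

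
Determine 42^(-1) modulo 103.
Since 103 is prime, by Fermat 42^(-1) ≡ 42^{101} ≡ 27 (mod 103). Verify: 42 × 27 = 1134 ≡ 1 (mod 103)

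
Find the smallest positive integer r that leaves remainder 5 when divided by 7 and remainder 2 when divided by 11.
M = 7 × 11 = 77. M₁ = 11, y₁ ≡ 2 mod 7. M₂ = 7, y₂ ≡ 8 mod 11. r = 5×11×2 + 2×7×8 ≡ 68 mod 77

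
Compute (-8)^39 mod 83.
By repeated squaring mod 83: (-8)^{1}≡75, (-8)^{2}≡64, (-8)^{4}≡29, (-8)^{8}≡11, (-8)^{16}≡38, (-8)^{32}≡33. Then (-8)^{39} = (-8)^{32+4+2+1} ≡ 33 × 29 × 64 × 75 ≡ 48 mod 83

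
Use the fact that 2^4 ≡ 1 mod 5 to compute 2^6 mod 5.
By Fermat: 2^{4} ≡ 1 mod 5. So 2^{6} = 2^{4} · 2^{2} ≡ 2^{2} ≡ 4 mod 5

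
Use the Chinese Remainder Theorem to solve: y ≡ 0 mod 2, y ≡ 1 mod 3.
M = 2 × 3 = 6. M₁ = 3, y₁ ≡ 1 mod 2. M₂ = 2, y₂ ≡ 2 mod 3. y = 0×3×1 + 1×2×2 ≡ 4 mod 6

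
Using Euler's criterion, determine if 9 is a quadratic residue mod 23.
By Euler's criterion: 9^{11} ≡ 1 (mod 23). Since this equals 1, 9 is a QR.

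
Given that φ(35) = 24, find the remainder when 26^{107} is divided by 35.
By Euler: 26^{24} ≡ 1 (mod 35) since gcd(26, 35) = 1. 107 = 4×24 + 11. So 26^{107} ≡ 26^{11} ≡ 31 (mod 35)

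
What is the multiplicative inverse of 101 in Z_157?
Since 157 is prime, by Fermat 101^(-1) ≡ 101^{155} ≡ 14 (mod 157). Verify: 101 × 14 = 1414 ≡ 1 (mod 157)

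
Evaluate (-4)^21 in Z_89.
By repeated squaring (mod 89): (-4)^{1}≡85, (-4)^{2}≡16, (-4)^{4}≡78, (-4)^{8}≡32, (-4)^{16}≡45. Then (-4)^{21} = (-4)^{16+4+1} ≡ 45 × 78 × 85 ≡ 22 (mod 89)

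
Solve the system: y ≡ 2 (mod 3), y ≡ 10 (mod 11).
M = 3 × 11 = 33. M₁ = 11, y₁ ≡ 2 (mod 3). M₂ = 3, y₂ ≡ 4 (mod 11). y = 2×11×2 + 10×3×4 ≡ 32 (mod 33)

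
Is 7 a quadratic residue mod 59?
By Euler's criterion: 7^{29} ≡ 1 (mod 59). Since this equals 1, 7 is a QR.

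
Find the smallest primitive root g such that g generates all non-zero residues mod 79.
g = 3. For each prime q|78: 3^{39}≡78, 3^{26}≡23, 3^{6}≡18, none ≡ 1, so ord_79(3) = 78 and 3 is a primitive root.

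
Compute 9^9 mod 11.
By repeated squaring (mod 11): 9^{1}≡9, 9^{2}≡4, 9^{4}≡5, 9^{8}≡3. Then 9^{9} = 9^{8+1} ≡ 3 × 9 ≡ 5 (mod 11)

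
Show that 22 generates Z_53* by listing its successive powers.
22^1, 22^2, ..., 22^{52} mod 53: [22, 7, 48, 49, 18, 25, 20, 16, 34, 6, 26, 42, 23, 29, 2, 44, 14, 43, 45, 36, 50, 40, 32, 15, 12, 52, 31, 46, 5, 4, 35, 28, 33, 37, 19, 47, 27, 11, 30, 24, 51, 9, 39, 10, 8, 17, 3, 13, 21, 38, 41, 1]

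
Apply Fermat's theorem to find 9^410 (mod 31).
By Fermat: 9^{30} ≡ 1 (mod 31). 410 ≡ 20 (mod 30). So 9^{410} ≡ 9^{20} ≡ 25 (mod 31)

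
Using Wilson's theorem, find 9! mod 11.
(10)! = (9)! × (10) ≡ -1 (mod 11). So (9)! ≡ -1 × (10)^(-1) ≡ (-1)×(-1) = 1 (mod 11)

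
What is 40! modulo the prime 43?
(42)! = (40)! × (41) × (42) ≡ -1 mod 43. So (40)! ≡ -1 × [(42)(41)]^(-1) ≡ 21 mod 43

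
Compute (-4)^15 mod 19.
By repeated squaring (mod 19): (-4)^{1}≡15, (-4)^{2}≡16, (-4)^{4}≡9, (-4)^{8}≡5. Then (-4)^{15} = (-4)^{8+4+2+1} ≡ 5 × 9 × 16 × 15 ≡ 8 (mod 19)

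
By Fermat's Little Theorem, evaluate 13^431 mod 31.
By Fermat: 13^{30} ≡ 1 (mod 31). 431 ≡ 11 (mod 30). So 13^{431} ≡ 13^{11} ≡ 3 (mod 31)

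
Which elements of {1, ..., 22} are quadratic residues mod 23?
QRs mod 23: {1, 2, 3, 4, 6, 8, 9, 12, 13, 16, 18}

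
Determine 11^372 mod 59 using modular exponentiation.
Using Fermat: 11^{58} ≡ 1 (mod 59). 372 ≡ 24 (mod 58). So 11^{372} ≡ 11^{24} ≡ 28 (mod 59)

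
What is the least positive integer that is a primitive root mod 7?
g = 3. Powers: [3, 2, 6, 4, 5, 1] generates all 6 non-zero residues.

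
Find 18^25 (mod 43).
By repeated squaring (mod 43): 18^{1}≡18, 18^{2}≡23, 18^{4}≡13, 18^{8}≡40, 18^{16}≡9. Then 18^{25} = 18^{16+8+1} ≡ 9 × 40 × 18 ≡ 30 (mod 43)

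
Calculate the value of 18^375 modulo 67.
Using Fermat: 18^{66} ≡ 1 (mod 67). 375 ≡ 45 (mod 66). So 18^{375} ≡ 18^{45} ≡ 53 (mod 67)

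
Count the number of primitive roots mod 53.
Number of primitive roots mod 53 = φ(p-1) = φ(52) = 24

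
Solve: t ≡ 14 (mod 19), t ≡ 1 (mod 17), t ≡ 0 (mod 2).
M = 19 × 17 × 2 = 646. M₁ = 34, y₁ ≡ 14 (mod 19). M₂ = 38, y₂ ≡ 13 (mod 17). M₃ = 323, y₃ ≡ 1 (mod 2). t = 14×34×14 + 1×38×13 + 0×323×1 ≡ 52 (mod 646)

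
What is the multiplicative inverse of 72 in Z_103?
Since 103 is prime, by Fermat 72^(-1) ≡ 72^{101} ≡ 93 (mod 103). Verify: 72 × 93 = 6696 ≡ 1 (mod 103)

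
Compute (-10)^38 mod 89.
By repeated squaring (mod 89): (-10)^{1}≡79, (-10)^{2}≡11, (-10)^{4}≡32, (-10)^{8}≡45, (-10)^{16}≡67, (-10)^{32}≡39. Then (-10)^{38} = (-10)^{32+4+2} ≡ 39 × 32 × 11 ≡ 22 (mod 89)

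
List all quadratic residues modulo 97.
Quadratic residues modulo 97: {1, 2, 3, 4, 6, 8, 9, 11, 12, 16, 18, 22, 24, 25, 27, 31, 32, 33, 35, 36, 43, 44, 47, 48, 49, 50, 53, 54, 61, 62, 64, 65, 66, 70, 72, 73, 75, 79, 81, 85, 86, 88, 89, 91, 93, 94, 95, 96}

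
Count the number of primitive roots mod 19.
Number of primitive roots mod 19 = φ(p-1) = φ(18) = 6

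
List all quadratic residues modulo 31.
Squares in Z_31*: {1, 2, 4, 5, 7, 8, 9, 10, 14, 16, 18, 19, 20, 25, 28}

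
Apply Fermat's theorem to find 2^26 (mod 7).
By Fermat: 2^{6} ≡ 1 (mod 7). 26 = 4×6 + 2. So 2^{26} ≡ 2^{2} ≡ 4 (mod 7)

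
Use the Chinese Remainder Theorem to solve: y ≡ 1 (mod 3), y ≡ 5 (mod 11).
M = 3 × 11 = 33. M₁ = 11, y₁ ≡ 2 (mod 3). M₂ = 3, y₂ ≡ 4 (mod 11). y = 1×11×2 + 5×3×4 ≡ 16 (mod 33)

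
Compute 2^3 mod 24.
2^{3} = 8 ≡ 8 (mod 24)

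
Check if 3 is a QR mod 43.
By Euler's criterion: 3^{21} ≡ 42 (mod 43). Since this equals -1 (≡ 42), 3 is not a QR.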